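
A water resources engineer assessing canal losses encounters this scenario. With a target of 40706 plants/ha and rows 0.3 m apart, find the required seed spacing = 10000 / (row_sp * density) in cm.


spacing = 10000 / (row_sp * density)
        = 10000 / (0.3 * 40706)
        = 10000 / 12211.80
        = 0.81888 m = 81.89 cm


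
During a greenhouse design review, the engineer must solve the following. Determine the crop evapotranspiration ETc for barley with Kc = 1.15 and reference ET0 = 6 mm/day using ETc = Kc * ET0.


ETc = Kc * ET0
    = 1.15 * 6
    = 6.90 mm/day


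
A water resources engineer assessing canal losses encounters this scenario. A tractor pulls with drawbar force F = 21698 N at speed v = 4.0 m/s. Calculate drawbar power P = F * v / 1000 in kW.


P = F * v / 1000
  = 21698 * 4.0 / 1000
  = 86792 / 1000
  = 86.79 kW


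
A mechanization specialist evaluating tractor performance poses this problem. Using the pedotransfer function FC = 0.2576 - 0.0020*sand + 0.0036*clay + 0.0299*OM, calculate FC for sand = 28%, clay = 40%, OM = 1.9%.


FC = 0.2576 - 0.0020*28 + 0.0036*40 + 0.0299*1.9
   = 0.2576 - 0.0560 + 0.1440 + 0.0568
   = 0.4024


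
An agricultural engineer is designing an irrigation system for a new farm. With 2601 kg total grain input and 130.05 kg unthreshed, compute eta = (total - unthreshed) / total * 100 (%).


eta = (total - unthreshed) / total * 100
    = (2601 - 130.05) / 2601 * 100
    = 2470.95 / 2601 * 100
    = 95%


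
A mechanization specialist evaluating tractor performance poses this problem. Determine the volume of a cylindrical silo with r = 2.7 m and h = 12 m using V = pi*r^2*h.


V = pi * r^2 * h
  = pi * 2.7^2 * 12
  = pi * 7.29 * 12
  = 274.83 m^3


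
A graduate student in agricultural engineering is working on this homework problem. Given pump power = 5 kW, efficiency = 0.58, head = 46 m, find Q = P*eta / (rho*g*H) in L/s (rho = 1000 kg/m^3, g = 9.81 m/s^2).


Q = (P * 1000 * eta) / (rho * g * H)
  = (5 * 1000 * 0.58) / (1000 * 9.81 * 46)
  = 2900 / 451260
  = 0.00643 m^3/s = 6.43 L/s


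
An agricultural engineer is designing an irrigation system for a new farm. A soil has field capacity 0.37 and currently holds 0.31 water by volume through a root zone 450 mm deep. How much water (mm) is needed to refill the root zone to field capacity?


SMD = (FC - theta) * D
    = (0.37 - 0.31) * 450
    = 0.060 * 450
    = 27 mm


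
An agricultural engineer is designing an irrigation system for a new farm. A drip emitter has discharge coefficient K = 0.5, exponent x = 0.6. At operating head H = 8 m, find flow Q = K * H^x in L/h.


Q = K * H^x
  = 0.5 * 8^0.6
  = 0.5 * 3.4822
  = 1.74 L/h


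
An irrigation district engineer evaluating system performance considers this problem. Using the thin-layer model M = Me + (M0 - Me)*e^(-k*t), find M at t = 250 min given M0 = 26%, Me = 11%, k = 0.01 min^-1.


M = Me + (M0 - Me) * e^(-k*t)
  = 11 + (26 - 11) * e^(-0.01*250)
  = 11 + 15 * e^(-2.500)
  = 11 + 15 * 0.08208
  = 11 + 1.2313
  = 12.23%


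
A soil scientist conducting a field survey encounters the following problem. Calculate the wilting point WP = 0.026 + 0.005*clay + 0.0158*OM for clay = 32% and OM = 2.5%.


WP = 0.026 + 0.005*32 + 0.0158*2.5
   = 0.026 + 0.1600 + 0.0395
   = 0.2255


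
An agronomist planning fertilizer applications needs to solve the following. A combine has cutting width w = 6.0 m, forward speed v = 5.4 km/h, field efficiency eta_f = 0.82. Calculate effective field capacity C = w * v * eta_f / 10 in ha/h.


C = w * v * eta_f / 10
  = 6.0 * 5.4 * 0.82 / 10
  = 26.57 / 10
  = 2.66 ha/h


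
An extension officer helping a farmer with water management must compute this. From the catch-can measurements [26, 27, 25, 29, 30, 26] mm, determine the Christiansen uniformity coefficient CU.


xbar = 163 / 6 = 27.167
sum|xi - xbar| = 9.333
CU = 100 * (1 - 9.333 / (6 * 27.167))
   = 100 * (1 - 0.0573)
   = 94.27%


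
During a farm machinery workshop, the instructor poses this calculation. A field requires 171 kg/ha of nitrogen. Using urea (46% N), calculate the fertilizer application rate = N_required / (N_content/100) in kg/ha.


Rate = N_required / (N_content / 100)
     = 171 / (46 / 100)
     = 171 / 0.46
     = 371.74 kg/ha


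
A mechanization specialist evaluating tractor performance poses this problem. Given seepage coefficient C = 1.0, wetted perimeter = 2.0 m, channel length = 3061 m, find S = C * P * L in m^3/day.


S = C * P * L
  = 1.0 * 2.0 * 3061
  = 6122 m^3/day


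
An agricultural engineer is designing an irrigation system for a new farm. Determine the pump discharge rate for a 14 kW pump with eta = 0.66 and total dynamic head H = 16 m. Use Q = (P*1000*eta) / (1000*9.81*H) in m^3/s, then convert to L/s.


Q = (P * 1000 * eta) / (rho * g * H)
  = (14 * 1000 * 0.66) / (1000 * 9.81 * 16)
  = 9240 / 156960
  = 0.05887 m^3/s = 58.87 L/s


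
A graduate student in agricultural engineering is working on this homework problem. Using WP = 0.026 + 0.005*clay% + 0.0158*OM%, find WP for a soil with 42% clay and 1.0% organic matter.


WP = 0.026 + 0.005*42 + 0.0158*1.0
   = 0.026 + 0.2100 + 0.0158
   = 0.2518


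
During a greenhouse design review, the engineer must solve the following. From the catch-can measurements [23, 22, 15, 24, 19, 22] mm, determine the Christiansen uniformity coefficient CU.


xbar = 125 / 6 = 20.833
sum|xi - xbar| = 15.333
CU = 100 * (1 - 15.333 / (6 * 20.833))
   = 100 * (1 - 0.1227)
   = 87.73%


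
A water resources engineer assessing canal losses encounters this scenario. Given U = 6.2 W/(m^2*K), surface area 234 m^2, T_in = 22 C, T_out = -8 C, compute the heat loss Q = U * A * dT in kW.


dT = 22 - (-8) = 30 K
Q = U * A * dT
  = 6.2 * 234 * 30
  = 43524 W = 43.52 kW


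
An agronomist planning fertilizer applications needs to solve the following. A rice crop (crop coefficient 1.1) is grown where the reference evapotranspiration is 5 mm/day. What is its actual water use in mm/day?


ETc = Kc * ET0
    = 1.1 * 5
    = 5.50 mm/day


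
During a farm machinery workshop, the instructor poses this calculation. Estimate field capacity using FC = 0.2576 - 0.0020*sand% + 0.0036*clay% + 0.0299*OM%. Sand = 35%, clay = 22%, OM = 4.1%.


FC = 0.2576 - 0.0020*35 + 0.0036*22 + 0.0299*4.1
   = 0.2576 - 0.0700 + 0.0792 + 0.1226
   = 0.3894


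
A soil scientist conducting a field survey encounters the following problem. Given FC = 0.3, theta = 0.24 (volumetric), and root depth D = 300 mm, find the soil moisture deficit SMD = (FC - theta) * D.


SMD = (FC - theta) * D
    = (0.3 - 0.24) * 300
    = 0.060 * 300
    = 18 mm


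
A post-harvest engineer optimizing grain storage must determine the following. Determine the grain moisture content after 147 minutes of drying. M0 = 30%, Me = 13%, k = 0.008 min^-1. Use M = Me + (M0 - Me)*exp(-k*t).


M = Me + (M0 - Me) * e^(-k*t)
  = 13 + (30 - 13) * e^(-0.008*147)
  = 13 + 17 * e^(-1.176)
  = 13 + 17 * 0.30851
  = 13 + 5.2447
  = 18.24%


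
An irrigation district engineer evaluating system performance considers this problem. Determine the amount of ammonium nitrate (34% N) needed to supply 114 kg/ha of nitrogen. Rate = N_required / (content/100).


Rate = N_required / (N_content / 100)
     = 114 / (34 / 100)
     = 114 / 0.34
     = 335.29 kg/ha


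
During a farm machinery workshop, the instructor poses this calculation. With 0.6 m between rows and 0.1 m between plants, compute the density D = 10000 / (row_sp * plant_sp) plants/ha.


D = 10000 / (row_sp * plant_sp)
  = 10000 / (0.6 * 0.1)
  = 10000 / 0.0600
  = 166666.67 plants/ha


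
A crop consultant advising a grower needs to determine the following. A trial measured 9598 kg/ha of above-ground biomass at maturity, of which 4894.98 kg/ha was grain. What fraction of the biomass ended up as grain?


HI = grain_yield / biomass
   = 4894.98 / 9598
   = 0.51


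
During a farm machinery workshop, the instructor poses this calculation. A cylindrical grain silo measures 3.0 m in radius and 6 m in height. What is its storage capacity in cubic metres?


V = pi * r^2 * h
  = pi * 3.0^2 * 6
  = pi * 9 * 6
  = 169.65 m^3


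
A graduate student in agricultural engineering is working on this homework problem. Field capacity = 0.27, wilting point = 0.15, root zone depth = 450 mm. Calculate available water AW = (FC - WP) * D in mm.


AW = (FC - WP) * D
   = (0.27 - 0.15) * 450
   = 0.12 * 450
   = 54 mm


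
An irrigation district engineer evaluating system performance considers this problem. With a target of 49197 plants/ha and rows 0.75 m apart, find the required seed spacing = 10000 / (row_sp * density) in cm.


spacing = 10000 / (row_sp * density)
        = 10000 / (0.75 * 49197)
        = 10000 / 36897.75
        = 0.27102 m = 27.10 cm


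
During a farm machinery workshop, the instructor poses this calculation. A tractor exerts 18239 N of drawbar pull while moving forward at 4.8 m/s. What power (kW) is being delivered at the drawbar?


P = F * v / 1000
  = 18239 * 4.8 / 1000
  = 87547.20 / 1000
  = 87.55 kW


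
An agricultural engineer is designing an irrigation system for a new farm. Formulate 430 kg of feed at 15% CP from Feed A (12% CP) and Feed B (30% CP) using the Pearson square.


parts_A = CP_b - target = 30 - 15 = 15
parts_B = target - CP_a = 15 - 12 = 3
total_parts = 15 + 3 = 18
Feed A = 430 * 15 / 18 = 358.33 kg
Feed B = 430 * 3 / 18 = 71.67 kg

358.33 kg


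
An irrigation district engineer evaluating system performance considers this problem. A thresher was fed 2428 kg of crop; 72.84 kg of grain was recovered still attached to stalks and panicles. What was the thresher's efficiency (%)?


eta = (total - unthreshed) / total * 100
    = (2428 - 72.84) / 2428 * 100
    = 2355.16 / 2428 * 100
    = 97%


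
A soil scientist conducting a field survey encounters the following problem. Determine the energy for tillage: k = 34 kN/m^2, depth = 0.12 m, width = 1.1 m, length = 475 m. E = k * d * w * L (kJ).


E = k * d * w * L
  = 34 * 0.12 * 1.1 * 475
  = 2131.80 kJ


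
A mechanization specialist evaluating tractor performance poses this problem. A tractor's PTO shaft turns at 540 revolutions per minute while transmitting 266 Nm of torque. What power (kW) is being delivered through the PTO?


P = 2*pi*n*T / 60000
  = 2*pi * 540 * 266 / 60000
  = 902516.74 / 60000
  = 15.04 kW


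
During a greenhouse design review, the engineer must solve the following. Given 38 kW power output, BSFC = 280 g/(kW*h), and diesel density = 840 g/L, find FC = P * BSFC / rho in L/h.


FC = P * BSFC / rho_fuel
   = 38 * 280 / 840
   = 10640 / 840
   = 12.67 L/h


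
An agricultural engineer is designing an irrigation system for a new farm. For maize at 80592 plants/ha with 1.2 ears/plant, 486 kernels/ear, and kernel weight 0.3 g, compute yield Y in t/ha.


Y = density * ears * kernels * kw
  = 80592 * 1.2 * 486 * 0.3 g/ha
  = 14100376.32 g/ha
  = 14100.38 kg/ha = 14.10 t/ha


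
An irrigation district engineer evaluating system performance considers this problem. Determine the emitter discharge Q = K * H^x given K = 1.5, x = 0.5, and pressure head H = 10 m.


Q = K * H^x
  = 1.5 * 10^0.5
  = 1.5 * 3.1623
  = 4.74 L/h


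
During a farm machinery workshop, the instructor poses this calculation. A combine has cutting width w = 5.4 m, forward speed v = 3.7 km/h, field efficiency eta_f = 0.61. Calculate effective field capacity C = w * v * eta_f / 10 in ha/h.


C = w * v * eta_f / 10
  = 5.4 * 3.7 * 0.61 / 10
  = 12.19 / 10
  = 1.22 ha/h


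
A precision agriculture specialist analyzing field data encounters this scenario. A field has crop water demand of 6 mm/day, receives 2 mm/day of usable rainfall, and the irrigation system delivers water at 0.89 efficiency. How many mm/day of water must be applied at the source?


IWR = (ETc - Pe) / Ea
    = (6 - 2) / 0.89
    = 4 / 0.89
    = 4.49 mm/day


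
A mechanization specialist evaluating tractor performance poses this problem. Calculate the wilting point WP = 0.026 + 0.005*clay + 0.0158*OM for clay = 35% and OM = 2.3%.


WP = 0.026 + 0.005*35 + 0.0158*2.3
   = 0.026 + 0.1750 + 0.0363
   = 0.2373


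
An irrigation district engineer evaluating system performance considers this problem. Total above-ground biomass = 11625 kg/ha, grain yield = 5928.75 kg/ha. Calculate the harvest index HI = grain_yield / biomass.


HI = grain_yield / biomass
   = 5928.75 / 11625
   = 0.51


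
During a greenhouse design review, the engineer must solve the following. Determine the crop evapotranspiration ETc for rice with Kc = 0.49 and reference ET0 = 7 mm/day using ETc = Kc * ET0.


ETc = Kc * ET0
    = 0.49 * 7
    = 3.43 mm/day


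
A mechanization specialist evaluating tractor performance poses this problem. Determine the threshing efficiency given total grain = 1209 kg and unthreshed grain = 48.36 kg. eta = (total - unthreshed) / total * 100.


eta = (total - unthreshed) / total * 100
    = (1209 - 48.36) / 1209 * 100
    = 1160.64 / 1209 * 100
    = 96%


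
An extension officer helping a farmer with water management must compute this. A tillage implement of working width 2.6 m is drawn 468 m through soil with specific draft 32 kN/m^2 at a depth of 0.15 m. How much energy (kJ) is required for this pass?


E = k * d * w * L
  = 32 * 0.15 * 2.6 * 468
  = 5840.64 kJ


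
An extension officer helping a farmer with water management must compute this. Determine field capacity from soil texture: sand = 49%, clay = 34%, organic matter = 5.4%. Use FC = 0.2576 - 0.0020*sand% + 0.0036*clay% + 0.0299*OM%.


FC = 0.2576 - 0.0020*49 + 0.0036*34 + 0.0299*5.4
   = 0.2576 - 0.0980 + 0.1224 + 0.1615
   = 0.4435


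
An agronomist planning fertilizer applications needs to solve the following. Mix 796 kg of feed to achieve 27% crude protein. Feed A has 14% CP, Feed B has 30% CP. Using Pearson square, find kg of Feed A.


parts_A = CP_b - target = 30 - 27 = 3
parts_B = target - CP_a = 27 - 14 = 13
total_parts = 3 + 13 = 16
Feed A = 796 * 3 / 16 = 149.25 kg
Feed B = 796 * 13 / 16 = 646.75 kg

149.25 kg


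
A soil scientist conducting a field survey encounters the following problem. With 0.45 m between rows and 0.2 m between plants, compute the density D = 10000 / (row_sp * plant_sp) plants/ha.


D = 10000 / (row_sp * plant_sp)
  = 10000 / (0.45 * 0.2)
  = 10000 / 0.0900
  = 111111.11 plants/ha


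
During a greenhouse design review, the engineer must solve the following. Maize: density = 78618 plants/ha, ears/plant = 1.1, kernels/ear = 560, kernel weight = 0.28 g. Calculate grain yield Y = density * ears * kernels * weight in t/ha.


Y = density * ears * kernels * kw
  = 78618 * 1.1 * 560 * 0.28 g/ha
  = 13560032.64 g/ha
  = 13560.03 kg/ha = 13.56 t/ha


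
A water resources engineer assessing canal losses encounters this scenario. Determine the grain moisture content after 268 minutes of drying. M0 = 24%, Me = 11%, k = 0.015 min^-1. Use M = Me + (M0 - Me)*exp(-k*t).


M = Me + (M0 - Me) * e^(-k*t)
  = 11 + (24 - 11) * e^(-0.015*268)
  = 11 + 13 * e^(-4.020)
  = 11 + 13 * 0.01795
  = 11 + 0.2334
  = 11.23%


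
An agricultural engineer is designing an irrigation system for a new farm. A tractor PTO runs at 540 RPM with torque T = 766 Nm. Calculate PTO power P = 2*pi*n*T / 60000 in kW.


P = 2*pi*n*T / 60000
  = 2*pi * 540 * 766 / 60000
  = 2598976.77 / 60000
  = 43.32 kW


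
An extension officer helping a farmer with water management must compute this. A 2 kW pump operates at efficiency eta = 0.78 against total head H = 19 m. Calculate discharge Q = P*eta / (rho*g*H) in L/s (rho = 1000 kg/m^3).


Q = (P * 1000 * eta) / (rho * g * H)
  = (2 * 1000 * 0.78) / (1000 * 9.81 * 19)
  = 1560 / 186390
  = 0.00837 m^3/s = 8.37 L/s


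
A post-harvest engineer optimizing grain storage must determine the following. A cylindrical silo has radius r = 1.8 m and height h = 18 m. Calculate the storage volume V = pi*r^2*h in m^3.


V = pi * r^2 * h
  = pi * 1.8^2 * 18
  = pi * 3.24 * 18
  = 183.22 m^3


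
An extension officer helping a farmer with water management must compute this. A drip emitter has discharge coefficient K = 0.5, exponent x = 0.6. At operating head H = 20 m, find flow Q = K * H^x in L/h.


Q = K * H^x
  = 0.5 * 20^0.6
  = 0.5 * 6.0342
  = 3.02 L/h


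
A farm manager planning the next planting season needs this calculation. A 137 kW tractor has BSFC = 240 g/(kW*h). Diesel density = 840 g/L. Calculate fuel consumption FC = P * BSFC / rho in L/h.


FC = P * BSFC / rho_fuel
   = 137 * 240 / 840
   = 32880 / 840
   = 39.14 L/h


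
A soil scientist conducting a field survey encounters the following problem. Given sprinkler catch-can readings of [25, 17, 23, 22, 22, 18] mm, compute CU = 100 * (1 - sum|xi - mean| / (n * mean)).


xbar = 127 / 6 = 21.167
sum|xi - xbar| = 14.667
CU = 100 * (1 - 14.667 / (6 * 21.167))
   = 100 * (1 - 0.1155)
   = 88.45%


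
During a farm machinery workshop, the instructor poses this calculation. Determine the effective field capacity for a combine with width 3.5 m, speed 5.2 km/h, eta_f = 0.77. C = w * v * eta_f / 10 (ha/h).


C = w * v * eta_f / 10
  = 3.5 * 5.2 * 0.77 / 10
  = 14.01 / 10
  = 1.40 ha/h


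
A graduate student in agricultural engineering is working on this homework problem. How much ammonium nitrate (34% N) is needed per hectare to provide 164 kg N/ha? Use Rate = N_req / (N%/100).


Rate = N_required / (N_content / 100)
     = 164 / (34 / 100)
     = 164 / 0.34
     = 482.35 kg/ha


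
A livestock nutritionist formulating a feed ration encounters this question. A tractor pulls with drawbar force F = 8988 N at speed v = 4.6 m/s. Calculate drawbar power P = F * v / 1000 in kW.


P = F * v / 1000
  = 8988 * 4.6 / 1000
  = 41344.80 / 1000
  = 41.34 kW


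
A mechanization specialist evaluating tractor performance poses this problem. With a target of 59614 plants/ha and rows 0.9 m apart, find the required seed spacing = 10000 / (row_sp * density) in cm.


spacing = 10000 / (row_sp * density)
        = 10000 / (0.9 * 59614)
        = 10000 / 53652.60
        = 0.18638 m = 18.64 cm


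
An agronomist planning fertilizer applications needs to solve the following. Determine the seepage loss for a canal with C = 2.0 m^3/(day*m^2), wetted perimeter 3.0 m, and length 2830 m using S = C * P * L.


S = C * P * L
  = 2.0 * 3.0 * 2830
  = 16980 m^3/day


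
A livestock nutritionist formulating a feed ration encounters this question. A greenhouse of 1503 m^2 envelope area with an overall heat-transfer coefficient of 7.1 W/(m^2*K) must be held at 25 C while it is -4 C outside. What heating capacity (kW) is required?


dT = 25 - (-4) = 29 K
Q = U * A * dT
  = 7.1 * 1503 * 29
  = 309467.70 W = 309.47 kW


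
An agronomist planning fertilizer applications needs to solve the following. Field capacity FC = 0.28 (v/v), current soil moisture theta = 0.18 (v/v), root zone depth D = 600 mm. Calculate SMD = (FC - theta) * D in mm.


SMD = (FC - theta) * D
    = (0.28 - 0.18) * 600
    = 0.100 * 600
    = 60 mm


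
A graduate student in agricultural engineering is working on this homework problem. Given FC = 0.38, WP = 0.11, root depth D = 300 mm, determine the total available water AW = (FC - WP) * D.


AW = (FC - WP) * D
   = (0.38 - 0.11) * 300
   = 0.27 * 300
   = 81 mm


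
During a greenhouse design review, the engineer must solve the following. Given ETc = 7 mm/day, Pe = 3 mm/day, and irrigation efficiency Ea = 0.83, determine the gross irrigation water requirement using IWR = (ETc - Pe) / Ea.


IWR = (ETc - Pe) / Ea
    = (7 - 3) / 0.83
    = 4 / 0.83
    = 4.82 mm/day


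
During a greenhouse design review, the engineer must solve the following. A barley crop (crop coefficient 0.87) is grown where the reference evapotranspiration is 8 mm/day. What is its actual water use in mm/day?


ETc = Kc * ET0
    = 0.87 * 8
    = 6.96 mm/day


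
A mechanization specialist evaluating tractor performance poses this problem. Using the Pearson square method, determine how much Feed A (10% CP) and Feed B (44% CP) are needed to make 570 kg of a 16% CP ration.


parts_A = CP_b - target = 44 - 16 = 28
parts_B = target - CP_a = 16 - 10 = 6
total_parts = 28 + 6 = 34
Feed A = 570 * 28 / 34 = 469.41 kg
Feed B = 570 * 6 / 34 = 100.59 kg

469.41 kg


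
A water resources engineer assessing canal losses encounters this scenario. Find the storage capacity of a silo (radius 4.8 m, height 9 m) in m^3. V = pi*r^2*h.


V = pi * r^2 * h
  = pi * 4.8^2 * 9
  = pi * 23.04 * 9
  = 651.44 m^3


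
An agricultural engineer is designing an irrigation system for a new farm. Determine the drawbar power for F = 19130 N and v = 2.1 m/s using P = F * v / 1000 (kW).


P = F * v / 1000
  = 19130 * 2.1 / 1000
  = 40173 / 1000
  = 40.17 kW


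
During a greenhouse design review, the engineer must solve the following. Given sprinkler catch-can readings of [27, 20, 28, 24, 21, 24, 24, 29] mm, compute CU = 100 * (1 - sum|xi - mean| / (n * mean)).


xbar = 197 / 8 = 24.625
sum|xi - xbar| = 20.250
CU = 100 * (1 - 20.250 / (8 * 24.625))
   = 100 * (1 - 0.1028)
   = 89.72%


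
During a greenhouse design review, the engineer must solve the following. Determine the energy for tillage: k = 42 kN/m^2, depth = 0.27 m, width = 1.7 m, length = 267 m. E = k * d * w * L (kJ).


E = k * d * w * L
  = 42 * 0.27 * 1.7 * 267
  = 5147.23 kJ


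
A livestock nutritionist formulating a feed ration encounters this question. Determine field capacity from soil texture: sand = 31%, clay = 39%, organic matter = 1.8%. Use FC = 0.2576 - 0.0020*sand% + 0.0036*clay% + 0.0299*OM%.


FC = 0.2576 - 0.0020*31 + 0.0036*39 + 0.0299*1.8
   = 0.2576 - 0.0620 + 0.1404 + 0.0538
   = 0.3898


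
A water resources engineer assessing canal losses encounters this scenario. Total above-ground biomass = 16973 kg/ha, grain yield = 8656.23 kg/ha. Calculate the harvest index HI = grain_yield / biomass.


HI = grain_yield / biomass
   = 8656.23 / 16973
   = 0.51


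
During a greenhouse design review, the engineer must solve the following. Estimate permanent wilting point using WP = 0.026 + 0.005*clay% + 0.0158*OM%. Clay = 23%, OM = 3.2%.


WP = 0.026 + 0.005*23 + 0.0158*3.2
   = 0.026 + 0.1150 + 0.0506
   = 0.1916


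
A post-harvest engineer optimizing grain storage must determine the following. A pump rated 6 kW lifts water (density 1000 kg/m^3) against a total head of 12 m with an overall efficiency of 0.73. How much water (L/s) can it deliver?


Q = (P * 1000 * eta) / (rho * g * H)
  = (6 * 1000 * 0.73) / (1000 * 9.81 * 12)
  = 4380 / 117720
  = 0.03721 m^3/s = 37.21 L/s


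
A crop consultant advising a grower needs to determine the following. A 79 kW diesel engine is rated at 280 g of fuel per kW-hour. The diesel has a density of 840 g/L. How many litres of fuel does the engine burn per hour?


FC = P * BSFC / rho_fuel
   = 79 * 280 / 840
   = 22120 / 840
   = 26.33 L/h


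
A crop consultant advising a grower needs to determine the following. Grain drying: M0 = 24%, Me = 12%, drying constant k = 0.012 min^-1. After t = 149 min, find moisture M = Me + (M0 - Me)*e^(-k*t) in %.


M = Me + (M0 - Me) * e^(-k*t)
  = 12 + (24 - 12) * e^(-0.012*149)
  = 12 + 12 * e^(-1.788)
  = 12 + 12 * 0.16729
  = 12 + 2.0075
  = 14.01%


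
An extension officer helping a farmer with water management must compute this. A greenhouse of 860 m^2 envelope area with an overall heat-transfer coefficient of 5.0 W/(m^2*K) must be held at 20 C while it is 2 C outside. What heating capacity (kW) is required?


dT = 20 - (2) = 18 K
Q = U * A * dT
  = 5.0 * 860 * 18
  = 77400 W = 77.40 kW


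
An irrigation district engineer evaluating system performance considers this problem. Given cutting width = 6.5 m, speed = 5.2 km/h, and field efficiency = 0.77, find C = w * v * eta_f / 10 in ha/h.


C = w * v * eta_f / 10
  = 6.5 * 5.2 * 0.77 / 10
  = 26.03 / 10
  = 2.60 ha/h


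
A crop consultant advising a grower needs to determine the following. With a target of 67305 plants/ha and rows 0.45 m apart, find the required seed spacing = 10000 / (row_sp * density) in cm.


spacing = 10000 / (row_sp * density)
        = 10000 / (0.45 * 67305)
        = 10000 / 30287.25
        = 0.33017 m = 33.02 cm


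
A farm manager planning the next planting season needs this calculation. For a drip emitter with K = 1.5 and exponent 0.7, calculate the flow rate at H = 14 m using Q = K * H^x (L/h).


Q = K * H^x
  = 1.5 * 14^0.7
  = 1.5 * 6.3429
  = 9.51 L/h


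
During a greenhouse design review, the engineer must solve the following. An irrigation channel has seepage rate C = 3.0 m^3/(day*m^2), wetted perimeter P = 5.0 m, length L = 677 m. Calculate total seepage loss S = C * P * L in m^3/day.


S = C * P * L
  = 3.0 * 5.0 * 677
  = 10155 m^3/day


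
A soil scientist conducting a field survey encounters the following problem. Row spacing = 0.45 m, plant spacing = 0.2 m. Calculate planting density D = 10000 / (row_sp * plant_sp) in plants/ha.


D = 10000 / (row_sp * plant_sp)
  = 10000 / (0.45 * 0.2)
  = 10000 / 0.0900
  = 111111.11 plants/ha


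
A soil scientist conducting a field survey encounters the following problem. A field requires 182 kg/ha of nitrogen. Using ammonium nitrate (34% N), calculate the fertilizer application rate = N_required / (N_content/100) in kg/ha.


Rate = N_required / (N_content / 100)
     = 182 / (34 / 100)
     = 182 / 0.34
     = 535.29 kg/ha


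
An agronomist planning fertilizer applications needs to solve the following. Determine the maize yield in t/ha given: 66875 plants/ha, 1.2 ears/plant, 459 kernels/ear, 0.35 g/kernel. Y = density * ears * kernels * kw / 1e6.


Y = density * ears * kernels * kw
  = 66875 * 1.2 * 459 * 0.35 g/ha
  = 12892162.50 g/ha
  = 12892.16 kg/ha = 12.89 t/ha


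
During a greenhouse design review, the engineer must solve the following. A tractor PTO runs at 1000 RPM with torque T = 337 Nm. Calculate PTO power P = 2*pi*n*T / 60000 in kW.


P = 2*pi*n*T / 60000
  = 2*pi * 1000 * 337 / 60000
  = 2117433.45 / 60000
  = 35.29 kW


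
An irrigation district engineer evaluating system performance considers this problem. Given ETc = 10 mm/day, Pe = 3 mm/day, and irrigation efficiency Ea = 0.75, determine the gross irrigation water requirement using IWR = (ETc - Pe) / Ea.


IWR = (ETc - Pe) / Ea
    = (10 - 3) / 0.75
    = 7 / 0.75
    = 9.33 mm/day


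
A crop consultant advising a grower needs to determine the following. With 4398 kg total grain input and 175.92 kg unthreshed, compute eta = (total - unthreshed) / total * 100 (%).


eta = (total - unthreshed) / total * 100
    = (4398 - 175.92) / 4398 * 100
    = 4222.08 / 4398 * 100
    = 96%


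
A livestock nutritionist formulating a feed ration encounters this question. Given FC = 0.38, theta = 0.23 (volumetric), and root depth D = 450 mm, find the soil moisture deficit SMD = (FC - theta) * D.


SMD = (FC - theta) * D
    = (0.38 - 0.23) * 450
    = 0.150 * 450
    = 67.50 mm


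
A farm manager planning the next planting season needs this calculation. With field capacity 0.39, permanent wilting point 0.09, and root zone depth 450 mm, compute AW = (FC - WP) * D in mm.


AW = (FC - WP) * D
   = (0.39 - 0.09) * 450
   = 0.30 * 450
   = 135 mm


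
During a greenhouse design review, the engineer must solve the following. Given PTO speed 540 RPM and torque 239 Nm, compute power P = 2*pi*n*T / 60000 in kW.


P = 2*pi*n*T / 60000
  = 2*pi * 540 * 239 / 60000
  = 810907.90 / 60000
  = 13.52 kW


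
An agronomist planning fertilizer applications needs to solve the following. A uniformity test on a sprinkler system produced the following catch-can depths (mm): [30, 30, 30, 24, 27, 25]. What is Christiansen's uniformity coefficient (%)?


xbar = 166 / 6 = 27.667
sum|xi - xbar| = 14
CU = 100 * (1 - 14 / (6 * 27.667))
   = 100 * (1 - 0.0843)
   = 91.57%


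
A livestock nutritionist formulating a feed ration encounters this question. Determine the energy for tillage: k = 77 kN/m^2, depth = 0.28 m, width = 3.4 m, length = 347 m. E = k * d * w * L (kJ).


E = k * d * w * L
  = 77 * 0.28 * 3.4 * 347
  = 25436.49 kJ


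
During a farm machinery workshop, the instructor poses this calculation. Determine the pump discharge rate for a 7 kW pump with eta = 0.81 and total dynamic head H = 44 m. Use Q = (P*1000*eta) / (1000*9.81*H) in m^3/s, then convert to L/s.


Q = (P * 1000 * eta) / (rho * g * H)
  = (7 * 1000 * 0.81) / (1000 * 9.81 * 44)
  = 5670 / 431640
  = 0.01314 m^3/s = 13.14 L/s


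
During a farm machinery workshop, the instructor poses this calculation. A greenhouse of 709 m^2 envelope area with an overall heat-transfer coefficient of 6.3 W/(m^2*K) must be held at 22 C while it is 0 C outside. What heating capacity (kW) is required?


dT = 22 - (0) = 22 K
Q = U * A * dT
  = 6.3 * 709 * 22
  = 98267.40 W = 98.27 kW


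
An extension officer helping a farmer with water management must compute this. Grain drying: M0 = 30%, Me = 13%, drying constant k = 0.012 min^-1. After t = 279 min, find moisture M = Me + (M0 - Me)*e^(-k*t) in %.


M = Me + (M0 - Me) * e^(-k*t)
  = 13 + (30 - 13) * e^(-0.012*279)
  = 13 + 17 * e^(-3.348)
  = 13 + 17 * 0.03515
  = 13 + 0.5976
  = 13.60%


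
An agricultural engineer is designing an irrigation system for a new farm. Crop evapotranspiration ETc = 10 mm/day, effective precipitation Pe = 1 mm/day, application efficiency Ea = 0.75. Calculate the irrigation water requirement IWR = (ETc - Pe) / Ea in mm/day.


IWR = (ETc - Pe) / Ea
    = (10 - 1) / 0.75
    = 9 / 0.75
    = 12 mm/day


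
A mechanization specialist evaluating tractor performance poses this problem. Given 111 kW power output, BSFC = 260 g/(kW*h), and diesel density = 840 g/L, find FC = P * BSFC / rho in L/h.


FC = P * BSFC / rho_fuel
   = 111 * 260 / 840
   = 28860 / 840
   = 34.36 L/h


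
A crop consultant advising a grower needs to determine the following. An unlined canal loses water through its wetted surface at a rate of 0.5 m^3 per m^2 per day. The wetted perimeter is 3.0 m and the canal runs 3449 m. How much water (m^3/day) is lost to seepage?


S = C * P * L
  = 0.5 * 3.0 * 3449
  = 5173.50 m^3/day


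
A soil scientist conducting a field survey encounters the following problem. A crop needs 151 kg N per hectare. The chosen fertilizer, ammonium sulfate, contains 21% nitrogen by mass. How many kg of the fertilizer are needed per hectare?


Rate = N_required / (N_content / 100)
     = 151 / (21 / 100)
     = 151 / 0.21
     = 719.05 kg/ha


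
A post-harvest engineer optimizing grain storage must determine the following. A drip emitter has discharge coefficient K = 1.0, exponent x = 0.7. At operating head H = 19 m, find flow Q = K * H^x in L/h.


Q = K * H^x
  = 1.0 * 19^0.7
  = 1.0 * 7.8547
  = 7.85 L/h


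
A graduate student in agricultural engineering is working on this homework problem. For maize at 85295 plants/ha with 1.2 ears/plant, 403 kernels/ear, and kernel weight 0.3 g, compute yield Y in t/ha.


Y = density * ears * kernels * kw
  = 85295 * 1.2 * 403 * 0.3 g/ha
  = 12374598.60 g/ha
  = 12374.60 kg/ha = 12.37 t/ha


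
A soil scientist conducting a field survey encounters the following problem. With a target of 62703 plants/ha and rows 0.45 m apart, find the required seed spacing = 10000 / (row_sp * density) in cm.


spacing = 10000 / (row_sp * density)
        = 10000 / (0.45 * 62703)
        = 10000 / 28216.35
        = 0.35440 m = 35.44 cm


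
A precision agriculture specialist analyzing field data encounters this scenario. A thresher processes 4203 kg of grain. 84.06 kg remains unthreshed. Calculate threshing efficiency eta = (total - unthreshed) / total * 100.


eta = (total - unthreshed) / total * 100
    = (4203 - 84.06) / 4203 * 100
    = 4118.94 / 4203 * 100
    = 98%


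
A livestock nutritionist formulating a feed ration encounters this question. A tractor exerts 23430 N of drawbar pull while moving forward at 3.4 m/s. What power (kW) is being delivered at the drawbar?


P = F * v / 1000
  = 23430 * 3.4 / 1000
  = 79662 / 1000
  = 79.66 kW


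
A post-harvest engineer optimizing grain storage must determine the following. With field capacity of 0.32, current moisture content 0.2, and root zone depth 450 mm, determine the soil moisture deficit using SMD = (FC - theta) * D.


SMD = (FC - theta) * D
    = (0.32 - 0.2) * 450
    = 0.120 * 450
    = 54 mm


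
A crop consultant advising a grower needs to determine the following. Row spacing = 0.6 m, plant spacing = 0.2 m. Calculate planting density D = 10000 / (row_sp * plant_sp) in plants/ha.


D = 10000 / (row_sp * plant_sp)
  = 10000 / (0.6 * 0.2)
  = 10000 / 0.1200
  = 83333.33 plants/ha


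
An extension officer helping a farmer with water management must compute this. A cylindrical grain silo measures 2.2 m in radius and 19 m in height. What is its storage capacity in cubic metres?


V = pi * r^2 * h
  = pi * 2.2^2 * 19
  = pi * 4.84 * 19
  = 288.90 m^3


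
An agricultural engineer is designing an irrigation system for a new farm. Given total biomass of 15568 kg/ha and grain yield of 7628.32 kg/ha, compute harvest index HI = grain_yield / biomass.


HI = grain_yield / biomass
   = 7628.32 / 15568
   = 0.49


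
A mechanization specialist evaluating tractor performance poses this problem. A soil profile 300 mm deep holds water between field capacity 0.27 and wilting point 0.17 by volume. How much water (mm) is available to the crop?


AW = (FC - WP) * D
   = (0.27 - 0.17) * 300
   = 0.10 * 300
   = 30 mm


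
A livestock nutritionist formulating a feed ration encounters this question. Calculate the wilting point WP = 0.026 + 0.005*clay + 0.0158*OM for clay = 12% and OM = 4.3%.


WP = 0.026 + 0.005*12 + 0.0158*4.3
   = 0.026 + 0.0600 + 0.0679
   = 0.1539


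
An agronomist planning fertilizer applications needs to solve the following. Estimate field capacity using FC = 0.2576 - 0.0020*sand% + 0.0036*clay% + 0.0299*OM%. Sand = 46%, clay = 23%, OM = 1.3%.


FC = 0.2576 - 0.0020*46 + 0.0036*23 + 0.0299*1.3
   = 0.2576 - 0.0920 + 0.0828 + 0.0389
   = 0.2873


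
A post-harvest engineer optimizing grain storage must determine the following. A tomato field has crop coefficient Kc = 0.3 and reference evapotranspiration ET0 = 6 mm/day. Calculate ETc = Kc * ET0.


ETc = Kc * ET0
    = 0.3 * 6
    = 1.80 mm/day


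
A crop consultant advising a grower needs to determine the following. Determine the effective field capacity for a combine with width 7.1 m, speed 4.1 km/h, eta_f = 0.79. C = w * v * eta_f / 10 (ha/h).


C = w * v * eta_f / 10
  = 7.1 * 4.1 * 0.79 / 10
  = 23.00 / 10
  = 2.30 ha/h


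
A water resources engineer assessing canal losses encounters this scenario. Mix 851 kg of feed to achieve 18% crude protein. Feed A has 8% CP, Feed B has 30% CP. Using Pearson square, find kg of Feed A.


parts_A = CP_b - target = 30 - 18 = 12
parts_B = target - CP_a = 18 - 8 = 10
total_parts = 12 + 10 = 22
Feed A = 851 * 12 / 22 = 464.18 kg
Feed B = 851 * 10 / 22 = 386.82 kg

464.18 kg


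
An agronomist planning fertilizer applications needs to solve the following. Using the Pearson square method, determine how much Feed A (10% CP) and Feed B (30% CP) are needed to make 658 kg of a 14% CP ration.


parts_A = CP_b - target = 30 - 14 = 16
parts_B = target - CP_a = 14 - 10 = 4
total_parts = 16 + 4 = 20
Feed A = 658 * 16 / 20 = 526.40 kg
Feed B = 658 * 4 / 20 = 131.60 kg

526.40 kg


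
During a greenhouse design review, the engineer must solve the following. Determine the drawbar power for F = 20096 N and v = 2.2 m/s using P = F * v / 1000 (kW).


P = F * v / 1000
  = 20096 * 2.2 / 1000
  = 44211.20 / 1000
  = 44.21 kW


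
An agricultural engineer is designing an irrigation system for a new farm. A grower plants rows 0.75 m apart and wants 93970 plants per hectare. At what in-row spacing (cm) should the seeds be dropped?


spacing = 10000 / (row_sp * density)
        = 10000 / (0.75 * 93970)
        = 10000 / 70477.50
        = 0.14189 m = 14.19 cm


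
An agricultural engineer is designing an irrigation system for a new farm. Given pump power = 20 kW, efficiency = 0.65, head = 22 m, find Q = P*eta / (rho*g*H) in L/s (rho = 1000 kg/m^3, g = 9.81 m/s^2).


Q = (P * 1000 * eta) / (rho * g * H)
  = (20 * 1000 * 0.65) / (1000 * 9.81 * 22)
  = 13000 / 215820
  = 0.06024 m^3/s = 60.24 L/s


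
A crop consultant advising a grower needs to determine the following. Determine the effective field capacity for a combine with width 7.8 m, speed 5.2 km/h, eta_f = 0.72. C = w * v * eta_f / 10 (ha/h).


C = w * v * eta_f / 10
  = 7.8 * 5.2 * 0.72 / 10
  = 29.20 / 10
  = 2.92 ha/h


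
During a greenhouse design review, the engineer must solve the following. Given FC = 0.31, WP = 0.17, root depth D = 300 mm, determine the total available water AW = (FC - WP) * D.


AW = (FC - WP) * D
   = (0.31 - 0.17) * 300
   = 0.14 * 300
   = 42 mm


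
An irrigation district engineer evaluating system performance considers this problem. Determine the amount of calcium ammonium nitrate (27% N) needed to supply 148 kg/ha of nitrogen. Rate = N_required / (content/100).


Rate = N_required / (N_content / 100)
     = 148 / (27 / 100)
     = 148 / 0.27
     = 548.15 kg/ha


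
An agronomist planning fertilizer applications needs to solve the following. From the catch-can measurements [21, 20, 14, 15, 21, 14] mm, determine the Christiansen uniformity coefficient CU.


xbar = 105 / 6 = 17.500
sum|xi - xbar| = 19
CU = 100 * (1 - 19 / (6 * 17.500))
   = 100 * (1 - 0.1810)
   = 81.90%


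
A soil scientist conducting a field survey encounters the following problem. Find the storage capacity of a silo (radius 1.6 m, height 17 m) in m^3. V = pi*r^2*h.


V = pi * r^2 * h
  = pi * 1.6^2 * 17
  = pi * 2.56 * 17
  = 136.72 m^3


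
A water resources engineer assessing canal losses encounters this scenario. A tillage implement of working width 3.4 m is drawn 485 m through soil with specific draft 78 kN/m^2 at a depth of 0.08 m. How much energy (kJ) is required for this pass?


E = k * d * w * L
  = 78 * 0.08 * 3.4 * 485
  = 10289.76 kJ


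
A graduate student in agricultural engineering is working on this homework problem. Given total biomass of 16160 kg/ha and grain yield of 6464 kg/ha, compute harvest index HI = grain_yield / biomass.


HI = grain_yield / biomass
   = 6464 / 16160
   = 0.40


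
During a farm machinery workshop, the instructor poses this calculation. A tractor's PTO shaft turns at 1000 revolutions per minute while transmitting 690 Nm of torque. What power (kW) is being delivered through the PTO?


P = 2*pi*n*T / 60000
  = 2*pi * 1000 * 690 / 60000
  = 4335397.86 / 60000
  = 72.26 kW


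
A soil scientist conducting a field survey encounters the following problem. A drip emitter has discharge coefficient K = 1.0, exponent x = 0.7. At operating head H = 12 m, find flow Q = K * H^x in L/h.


Q = K * H^x
  = 1.0 * 12^0.7
  = 1.0 * 5.6941
  = 5.69 L/h


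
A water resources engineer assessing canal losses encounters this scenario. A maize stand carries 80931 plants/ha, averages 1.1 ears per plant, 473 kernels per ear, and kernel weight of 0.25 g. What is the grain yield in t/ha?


Y = density * ears * kernels * kw
  = 80931 * 1.1 * 473 * 0.25 g/ha
  = 10527099.83 g/ha
  = 10527.10 kg/ha = 10.53 t/ha


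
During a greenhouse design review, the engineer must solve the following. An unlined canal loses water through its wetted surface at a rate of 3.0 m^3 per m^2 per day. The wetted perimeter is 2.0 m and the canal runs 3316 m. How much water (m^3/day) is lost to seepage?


S = C * P * L
  = 3.0 * 2.0 * 3316
  = 19896 m^3/day
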